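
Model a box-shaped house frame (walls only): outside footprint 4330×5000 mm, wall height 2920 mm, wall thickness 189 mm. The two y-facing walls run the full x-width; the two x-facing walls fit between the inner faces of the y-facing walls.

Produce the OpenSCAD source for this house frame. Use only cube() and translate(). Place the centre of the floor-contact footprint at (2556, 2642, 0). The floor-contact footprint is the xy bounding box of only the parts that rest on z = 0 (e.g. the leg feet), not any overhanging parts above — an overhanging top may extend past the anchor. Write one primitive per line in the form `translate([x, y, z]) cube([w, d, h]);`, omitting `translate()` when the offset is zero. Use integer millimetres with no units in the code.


translate([391, 142, 0]) cube([4330, 189, 2920]);
translate([391, 4953, 0]) cube([4330, 189, 2920]);
translate([391, 331, 0]) cube([189, 4622, 2920]);
translate([4532, 331, 0]) cube([189, 4622, 2920]);


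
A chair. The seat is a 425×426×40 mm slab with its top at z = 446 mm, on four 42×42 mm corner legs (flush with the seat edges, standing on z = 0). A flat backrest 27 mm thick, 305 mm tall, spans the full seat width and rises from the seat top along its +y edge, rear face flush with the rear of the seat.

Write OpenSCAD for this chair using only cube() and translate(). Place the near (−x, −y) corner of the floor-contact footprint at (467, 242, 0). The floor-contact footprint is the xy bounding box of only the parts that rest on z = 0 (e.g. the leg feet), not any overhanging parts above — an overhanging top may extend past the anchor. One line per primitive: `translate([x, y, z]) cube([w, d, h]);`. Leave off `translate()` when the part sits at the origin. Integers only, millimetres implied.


translate([467, 242, 406]) cube([425, 426, 40]);
translate([467, 242, 0]) cube([42, 42, 406]);
translate([850, 242, 0]) cube([42, 42, 406]);
translate([467, 626, 0]) cube([42, 42, 406]);
translate([850, 626, 0]) cube([42, 42, 406]);
translate([467, 641, 446]) cube([425, 27, 305]);


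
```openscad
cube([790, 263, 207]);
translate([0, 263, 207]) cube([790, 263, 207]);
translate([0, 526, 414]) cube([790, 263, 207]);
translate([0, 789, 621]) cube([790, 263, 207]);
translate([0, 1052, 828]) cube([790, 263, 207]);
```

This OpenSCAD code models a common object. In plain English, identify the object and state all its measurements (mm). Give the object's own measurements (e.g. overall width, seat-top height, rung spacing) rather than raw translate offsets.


A straight staircase of 5 solid steps. Each step is 790 mm wide (x), 263 mm deep (y, the going) and 207 mm tall (the rise). The first step rests on the floor; each subsequent step sits one going further in +y and one rise higher in +z, directly behind and above the previous step with no overlap.


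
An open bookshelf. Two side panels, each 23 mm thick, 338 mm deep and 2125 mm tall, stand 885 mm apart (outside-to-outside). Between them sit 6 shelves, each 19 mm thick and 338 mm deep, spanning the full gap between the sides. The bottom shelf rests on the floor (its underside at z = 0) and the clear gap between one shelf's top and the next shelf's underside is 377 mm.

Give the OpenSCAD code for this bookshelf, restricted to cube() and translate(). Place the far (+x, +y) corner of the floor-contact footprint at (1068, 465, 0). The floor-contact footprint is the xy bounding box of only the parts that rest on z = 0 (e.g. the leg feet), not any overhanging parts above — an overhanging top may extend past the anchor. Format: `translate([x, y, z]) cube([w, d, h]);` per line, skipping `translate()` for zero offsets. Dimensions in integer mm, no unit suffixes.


translate([183, 127, 0]) cube([23, 338, 2125]);
translate([1045, 127, 0]) cube([23, 338, 2125]);
translate([206, 127, 0]) cube([839, 338, 19]);
translate([206, 127, 396]) cube([839, 338, 19]);
translate([206, 127, 792]) cube([839, 338, 19]);
translate([206, 127, 1188]) cube([839, 338, 19]);
translate([206, 127, 1584]) cube([839, 338, 19]);
translate([206, 127, 1980]) cube([839, 338, 19]);


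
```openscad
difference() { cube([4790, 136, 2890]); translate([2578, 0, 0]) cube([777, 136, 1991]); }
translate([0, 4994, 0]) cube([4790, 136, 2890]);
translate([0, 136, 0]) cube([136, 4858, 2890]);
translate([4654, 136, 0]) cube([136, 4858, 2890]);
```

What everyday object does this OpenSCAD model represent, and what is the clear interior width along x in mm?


A single room. The interior width is 4518 mm.

Four walls enclosing a rectangle with a door in the front wall — a room. Outside width 4790 minus two 136 mm walls gives 4518 mm.


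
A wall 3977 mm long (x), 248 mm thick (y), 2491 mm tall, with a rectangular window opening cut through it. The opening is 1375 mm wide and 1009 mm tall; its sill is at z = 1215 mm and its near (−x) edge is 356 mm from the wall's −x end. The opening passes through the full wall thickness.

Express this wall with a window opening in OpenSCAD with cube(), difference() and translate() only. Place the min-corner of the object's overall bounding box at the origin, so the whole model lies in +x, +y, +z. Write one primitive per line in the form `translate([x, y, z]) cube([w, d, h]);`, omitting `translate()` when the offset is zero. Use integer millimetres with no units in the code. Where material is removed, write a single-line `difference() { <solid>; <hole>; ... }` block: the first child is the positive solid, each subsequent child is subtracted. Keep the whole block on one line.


difference() { cube([3977, 248, 2491]); translate([356, 0, 1215]) cube([1375, 248, 1009]); }


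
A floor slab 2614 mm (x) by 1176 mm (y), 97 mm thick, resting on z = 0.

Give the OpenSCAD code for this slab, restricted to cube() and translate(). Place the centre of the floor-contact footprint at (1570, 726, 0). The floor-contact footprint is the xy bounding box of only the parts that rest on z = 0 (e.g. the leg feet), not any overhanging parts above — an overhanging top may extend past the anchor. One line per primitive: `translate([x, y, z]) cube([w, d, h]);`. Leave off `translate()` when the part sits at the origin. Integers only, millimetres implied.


translate([263, 138, 0]) cube([2614, 1176, 97]);


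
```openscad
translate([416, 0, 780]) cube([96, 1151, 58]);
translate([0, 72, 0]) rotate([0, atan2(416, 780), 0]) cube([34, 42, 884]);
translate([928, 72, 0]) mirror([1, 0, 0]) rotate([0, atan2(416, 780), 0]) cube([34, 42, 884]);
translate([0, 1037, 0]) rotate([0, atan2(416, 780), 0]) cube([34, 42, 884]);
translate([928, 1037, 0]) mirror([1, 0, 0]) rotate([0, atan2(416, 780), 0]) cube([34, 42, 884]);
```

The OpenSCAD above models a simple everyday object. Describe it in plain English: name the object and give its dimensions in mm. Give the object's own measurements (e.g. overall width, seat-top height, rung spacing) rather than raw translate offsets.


A sawhorse. A 96×1151×58 mm beam (x, y, z) sits on two A-frame leg pairs. Each pair is two raked legs of 34×42 mm section (42 mm along y) splaying symmetrically in x. Each leg rises 780 mm vertically over 416 mm of horizontal reach and is 884 mm long along its own axis. Every leg's outer bottom edge rests on the floor and its outer top edge meets a bottom edge of the beam — the left legs (tilting toward +x) meet the beam's −x bottom edge, the right legs (their mirror images, tilting toward −x) meet its +x bottom edge — so the leg tops tuck under the beam, the beam's underside is 780 mm above the floor, and the feet are 928 mm apart outside-to-outside with the beam centred between them. The two leg pairs are set in 72 mm from either end of the beam.


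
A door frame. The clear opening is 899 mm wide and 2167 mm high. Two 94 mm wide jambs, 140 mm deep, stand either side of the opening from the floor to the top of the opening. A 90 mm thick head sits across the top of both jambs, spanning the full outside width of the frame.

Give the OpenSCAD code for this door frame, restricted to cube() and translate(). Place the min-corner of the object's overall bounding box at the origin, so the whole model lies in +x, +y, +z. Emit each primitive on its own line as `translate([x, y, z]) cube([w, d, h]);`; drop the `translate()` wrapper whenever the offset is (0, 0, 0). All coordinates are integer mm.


cube([94, 140, 2167]);
translate([993, 0, 0]) cube([94, 140, 2167]);
translate([0, 0, 2167]) cube([1087, 140, 90]);


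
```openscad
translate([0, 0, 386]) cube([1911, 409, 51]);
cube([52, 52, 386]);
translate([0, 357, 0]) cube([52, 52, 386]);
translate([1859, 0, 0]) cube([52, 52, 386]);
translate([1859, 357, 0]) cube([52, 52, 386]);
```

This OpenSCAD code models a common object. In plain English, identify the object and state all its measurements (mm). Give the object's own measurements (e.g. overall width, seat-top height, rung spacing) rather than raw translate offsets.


A long wooden bench with a 1911 mm (x) × 409 mm (y) seat, 51 mm thick, its top surface 437 mm above the floor. Four 52 mm square legs at the seat corners, flush with the edges, run from z = 0 to the seat underside.


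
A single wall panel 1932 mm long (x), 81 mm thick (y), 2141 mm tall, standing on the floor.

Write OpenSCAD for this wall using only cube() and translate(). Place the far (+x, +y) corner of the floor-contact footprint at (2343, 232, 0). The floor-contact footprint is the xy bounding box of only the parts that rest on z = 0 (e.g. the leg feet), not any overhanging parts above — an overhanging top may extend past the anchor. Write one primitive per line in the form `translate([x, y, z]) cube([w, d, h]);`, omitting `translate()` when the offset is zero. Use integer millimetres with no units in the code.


translate([411, 151, 0]) cube([1932, 81, 2141]);


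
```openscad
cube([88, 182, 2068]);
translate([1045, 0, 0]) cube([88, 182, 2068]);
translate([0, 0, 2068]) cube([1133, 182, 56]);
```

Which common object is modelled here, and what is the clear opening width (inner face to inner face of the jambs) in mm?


A door frame. The clear opening width is 957 mm.

Two 2068 mm tall posts with a header on top — a door frame. The left jamb is 88 mm wide at x = 0; the right jamb starts at x = 1045. The clear opening is 1045 − 88 = 957 mm.


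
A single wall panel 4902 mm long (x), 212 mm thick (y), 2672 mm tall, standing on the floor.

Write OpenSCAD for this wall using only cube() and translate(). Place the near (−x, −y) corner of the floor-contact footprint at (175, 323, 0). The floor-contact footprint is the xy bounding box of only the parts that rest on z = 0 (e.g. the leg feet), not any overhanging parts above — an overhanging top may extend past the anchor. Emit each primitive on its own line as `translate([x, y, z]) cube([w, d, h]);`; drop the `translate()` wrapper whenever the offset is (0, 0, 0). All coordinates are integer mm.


translate([175, 323, 0]) cube([4902, 212, 2672]);


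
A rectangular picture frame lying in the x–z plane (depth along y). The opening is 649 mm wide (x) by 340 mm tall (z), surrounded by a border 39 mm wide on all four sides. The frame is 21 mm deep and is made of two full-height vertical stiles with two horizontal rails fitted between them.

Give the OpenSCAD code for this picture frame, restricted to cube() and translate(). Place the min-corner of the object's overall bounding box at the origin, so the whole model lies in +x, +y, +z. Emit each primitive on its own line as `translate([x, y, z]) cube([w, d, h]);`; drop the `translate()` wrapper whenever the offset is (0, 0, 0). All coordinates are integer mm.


cube([39, 21, 418]);
translate([688, 0, 0]) cube([39, 21, 418]);
translate([39, 0, 0]) cube([649, 21, 39]);
translate([39, 0, 379]) cube([649, 21, 39]);


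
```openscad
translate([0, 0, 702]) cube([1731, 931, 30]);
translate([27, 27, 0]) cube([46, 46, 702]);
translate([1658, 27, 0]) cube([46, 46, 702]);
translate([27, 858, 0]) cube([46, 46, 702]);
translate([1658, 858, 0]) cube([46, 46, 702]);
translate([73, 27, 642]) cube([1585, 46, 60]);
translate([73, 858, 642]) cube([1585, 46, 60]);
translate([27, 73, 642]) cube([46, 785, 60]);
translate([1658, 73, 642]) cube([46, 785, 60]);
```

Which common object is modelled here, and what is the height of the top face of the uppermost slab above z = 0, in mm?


A table. The table height is 732 mm.

A 1731×931×30 slab sits at z = 702 on four 46 mm square posts — a table. The top surface is at 702 + 30 = 732 mm.


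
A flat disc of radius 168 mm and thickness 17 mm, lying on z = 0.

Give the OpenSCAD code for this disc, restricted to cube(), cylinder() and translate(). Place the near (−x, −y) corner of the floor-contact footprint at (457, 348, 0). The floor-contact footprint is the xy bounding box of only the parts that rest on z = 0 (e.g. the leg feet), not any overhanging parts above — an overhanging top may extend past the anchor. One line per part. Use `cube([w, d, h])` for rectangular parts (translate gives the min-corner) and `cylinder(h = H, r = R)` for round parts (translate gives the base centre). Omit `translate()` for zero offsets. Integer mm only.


translate([625, 516, 0]) cylinder(h = 17, r = 168);


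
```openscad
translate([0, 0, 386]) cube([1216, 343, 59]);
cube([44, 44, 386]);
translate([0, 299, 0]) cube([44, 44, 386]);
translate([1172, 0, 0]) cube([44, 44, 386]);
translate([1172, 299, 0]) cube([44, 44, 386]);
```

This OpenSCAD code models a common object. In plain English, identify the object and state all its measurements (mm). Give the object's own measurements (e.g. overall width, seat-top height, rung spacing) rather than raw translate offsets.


A bench: a 1216×343 mm seat slab, 59 mm thick, top at z = 445 mm, on four 44×44 mm square legs flush with the seat corners and standing on z = 0.


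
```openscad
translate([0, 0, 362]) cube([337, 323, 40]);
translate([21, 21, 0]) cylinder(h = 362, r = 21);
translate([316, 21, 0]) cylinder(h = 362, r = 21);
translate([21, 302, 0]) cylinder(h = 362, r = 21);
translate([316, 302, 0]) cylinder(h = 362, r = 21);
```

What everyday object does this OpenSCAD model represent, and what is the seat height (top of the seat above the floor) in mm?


A stool. The seat height is 402 mm.

A 337×323×40 slab at z = 362 on four corner cylinders — a stool. The seat top is 362 + 40 = 402 mm.


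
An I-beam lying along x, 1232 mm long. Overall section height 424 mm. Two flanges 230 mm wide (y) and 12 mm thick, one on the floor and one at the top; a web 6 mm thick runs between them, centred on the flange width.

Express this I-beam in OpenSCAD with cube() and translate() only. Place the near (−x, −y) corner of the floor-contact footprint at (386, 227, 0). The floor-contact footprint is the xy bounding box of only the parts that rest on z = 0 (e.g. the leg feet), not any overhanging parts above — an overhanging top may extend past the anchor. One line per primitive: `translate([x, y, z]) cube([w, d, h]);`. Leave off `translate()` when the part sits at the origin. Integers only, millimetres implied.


translate([386, 227, 0]) cube([1232, 230, 12]);
translate([386, 339, 12]) cube([1232, 6, 400]);
translate([386, 227, 412]) cube([1232, 230, 12]);


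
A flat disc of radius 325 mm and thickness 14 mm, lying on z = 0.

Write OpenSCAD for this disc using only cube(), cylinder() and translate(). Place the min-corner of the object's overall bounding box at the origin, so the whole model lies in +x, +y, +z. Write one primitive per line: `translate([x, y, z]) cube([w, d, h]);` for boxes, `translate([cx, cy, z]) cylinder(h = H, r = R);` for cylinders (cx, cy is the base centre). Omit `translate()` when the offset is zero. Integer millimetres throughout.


translate([325, 325, 0]) cylinder(h = 14, r = 325);


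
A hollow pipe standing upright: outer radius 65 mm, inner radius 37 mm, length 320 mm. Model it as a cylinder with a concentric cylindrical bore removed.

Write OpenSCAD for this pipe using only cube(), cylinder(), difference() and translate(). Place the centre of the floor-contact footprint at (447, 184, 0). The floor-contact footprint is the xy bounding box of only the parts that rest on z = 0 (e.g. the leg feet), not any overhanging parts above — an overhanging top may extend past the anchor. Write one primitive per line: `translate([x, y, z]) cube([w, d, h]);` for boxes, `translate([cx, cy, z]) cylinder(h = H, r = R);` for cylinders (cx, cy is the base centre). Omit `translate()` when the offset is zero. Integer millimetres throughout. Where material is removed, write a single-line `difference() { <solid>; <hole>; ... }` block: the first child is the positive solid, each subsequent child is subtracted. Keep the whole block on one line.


difference() { translate([447, 184, 0]) cylinder(h = 320, r = 65); translate([447, 184, 0]) cylinder(h = 320, r = 37); }


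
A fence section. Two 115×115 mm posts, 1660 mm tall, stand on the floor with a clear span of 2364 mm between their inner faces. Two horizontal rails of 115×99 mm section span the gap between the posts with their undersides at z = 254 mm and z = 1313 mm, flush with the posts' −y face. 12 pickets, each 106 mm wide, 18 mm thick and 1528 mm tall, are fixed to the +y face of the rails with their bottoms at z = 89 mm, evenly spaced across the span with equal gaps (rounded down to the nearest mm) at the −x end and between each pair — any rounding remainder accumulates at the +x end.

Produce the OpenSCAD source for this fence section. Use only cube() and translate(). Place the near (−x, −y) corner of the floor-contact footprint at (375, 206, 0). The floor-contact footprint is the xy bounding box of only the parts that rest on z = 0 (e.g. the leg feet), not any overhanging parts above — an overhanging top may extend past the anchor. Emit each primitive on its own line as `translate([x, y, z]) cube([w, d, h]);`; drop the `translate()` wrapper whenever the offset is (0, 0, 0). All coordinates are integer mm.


translate([375, 206, 0]) cube([115, 115, 1660]);
translate([2854, 206, 0]) cube([115, 115, 1660]);
translate([490, 206, 254]) cube([2364, 115, 99]);
translate([490, 206, 1313]) cube([2364, 115, 99]);
translate([574, 321, 89]) cube([106, 18, 1528]);
translate([764, 321, 89]) cube([106, 18, 1528]);
translate([954, 321, 89]) cube([106, 18, 1528]);
translate([1144, 321, 89]) cube([106, 18, 1528]);
translate([1334, 321, 89]) cube([106, 18, 1528]);
translate([1524, 321, 89]) cube([106, 18, 1528]);
translate([1714, 321, 89]) cube([106, 18, 1528]);
translate([1904, 321, 89]) cube([106, 18, 1528]);
translate([2094, 321, 89]) cube([106, 18, 1528]);
translate([2284, 321, 89]) cube([106, 18, 1528]);
translate([2474, 321, 89]) cube([106, 18, 1528]);
translate([2664, 321, 89]) cube([106, 18, 1528]);


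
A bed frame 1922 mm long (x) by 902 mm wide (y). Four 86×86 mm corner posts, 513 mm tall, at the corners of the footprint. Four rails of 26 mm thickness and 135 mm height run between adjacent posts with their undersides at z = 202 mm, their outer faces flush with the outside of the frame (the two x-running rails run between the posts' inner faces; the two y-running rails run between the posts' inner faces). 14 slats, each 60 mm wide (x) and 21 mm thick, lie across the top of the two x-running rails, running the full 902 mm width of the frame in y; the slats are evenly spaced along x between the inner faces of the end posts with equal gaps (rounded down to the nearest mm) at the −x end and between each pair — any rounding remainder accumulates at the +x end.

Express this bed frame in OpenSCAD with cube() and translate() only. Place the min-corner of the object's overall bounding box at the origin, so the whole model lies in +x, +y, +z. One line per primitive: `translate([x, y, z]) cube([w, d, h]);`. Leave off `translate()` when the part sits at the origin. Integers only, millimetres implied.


cube([86, 86, 513]);
translate([0, 816, 0]) cube([86, 86, 513]);
translate([1836, 0, 0]) cube([86, 86, 513]);
translate([1836, 816, 0]) cube([86, 86, 513]);
translate([86, 0, 202]) cube([1750, 26, 135]);
translate([86, 876, 202]) cube([1750, 26, 135]);
translate([0, 86, 202]) cube([26, 730, 135]);
translate([1896, 86, 202]) cube([26, 730, 135]);
translate([146, 0, 337]) cube([60, 902, 21]);
translate([266, 0, 337]) cube([60, 902, 21]);
translate([386, 0, 337]) cube([60, 902, 21]);
translate([506, 0, 337]) cube([60, 902, 21]);
translate([626, 0, 337]) cube([60, 902, 21]);
translate([746, 0, 337]) cube([60, 902, 21]);
translate([866, 0, 337]) cube([60, 902, 21]);
translate([986, 0, 337]) cube([60, 902, 21]);
translate([1106, 0, 337]) cube([60, 902, 21]);
translate([1226, 0, 337]) cube([60, 902, 21]);
translate([1346, 0, 337]) cube([60, 902, 21]);
translate([1466, 0, 337]) cube([60, 902, 21]);
translate([1586, 0, 337]) cube([60, 902, 21]);
translate([1706, 0, 337]) cube([60, 902, 21]);


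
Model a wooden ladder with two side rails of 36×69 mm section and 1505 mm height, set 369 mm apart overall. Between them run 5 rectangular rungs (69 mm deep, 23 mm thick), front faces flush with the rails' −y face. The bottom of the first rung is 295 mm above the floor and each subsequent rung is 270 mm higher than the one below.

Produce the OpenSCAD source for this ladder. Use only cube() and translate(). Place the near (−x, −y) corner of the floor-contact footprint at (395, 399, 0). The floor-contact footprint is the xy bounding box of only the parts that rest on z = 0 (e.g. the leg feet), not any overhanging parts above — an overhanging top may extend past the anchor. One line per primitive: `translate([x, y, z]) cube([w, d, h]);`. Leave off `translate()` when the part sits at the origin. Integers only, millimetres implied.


// rung span = 369 - 2*36 = 297
// rung[k] z = 295 + k*270
translate([395, 399, 0]) cube([36, 69, 1505]);
translate([728, 399, 0]) cube([36, 69, 1505]);
translate([431, 399, 295]) cube([297, 69, 23]);
translate([431, 399, 565]) cube([297, 69, 23]);
translate([431, 399, 835]) cube([297, 69, 23]);
translate([431, 399, 1105]) cube([297, 69, 23]);
translate([431, 399, 1375]) cube([297, 69, 23]);


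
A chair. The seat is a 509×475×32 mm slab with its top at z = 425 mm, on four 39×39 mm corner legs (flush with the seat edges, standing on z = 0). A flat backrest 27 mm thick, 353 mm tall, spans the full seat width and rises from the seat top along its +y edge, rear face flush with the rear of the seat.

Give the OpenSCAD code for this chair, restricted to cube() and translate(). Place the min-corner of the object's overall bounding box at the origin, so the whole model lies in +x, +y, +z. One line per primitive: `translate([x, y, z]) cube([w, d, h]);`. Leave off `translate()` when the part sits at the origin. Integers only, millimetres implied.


translate([0, 0, 393]) cube([509, 475, 32]);
cube([39, 39, 393]);
translate([470, 0, 0]) cube([39, 39, 393]);
translate([0, 436, 0]) cube([39, 39, 393]);
translate([470, 436, 0]) cube([39, 39, 393]);
translate([0, 448, 425]) cube([509, 27, 353]);


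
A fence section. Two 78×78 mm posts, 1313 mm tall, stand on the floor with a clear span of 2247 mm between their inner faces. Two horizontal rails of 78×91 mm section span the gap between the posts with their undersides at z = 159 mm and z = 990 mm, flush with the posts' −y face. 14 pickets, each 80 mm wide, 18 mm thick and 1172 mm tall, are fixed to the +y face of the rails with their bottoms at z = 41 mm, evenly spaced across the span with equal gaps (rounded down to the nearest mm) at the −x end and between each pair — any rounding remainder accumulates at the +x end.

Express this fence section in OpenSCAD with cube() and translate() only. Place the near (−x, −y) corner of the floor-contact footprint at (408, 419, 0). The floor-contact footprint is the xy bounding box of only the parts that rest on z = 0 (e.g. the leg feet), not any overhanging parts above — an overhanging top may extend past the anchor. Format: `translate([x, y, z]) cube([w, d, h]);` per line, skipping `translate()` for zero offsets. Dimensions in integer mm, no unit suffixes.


translate([408, 419, 0]) cube([78, 78, 1313]);
translate([2733, 419, 0]) cube([78, 78, 1313]);
translate([486, 419, 159]) cube([2247, 78, 91]);
translate([486, 419, 990]) cube([2247, 78, 91]);
translate([561, 497, 41]) cube([80, 18, 1172]);
translate([716, 497, 41]) cube([80, 18, 1172]);
translate([871, 497, 41]) cube([80, 18, 1172]);
translate([1026, 497, 41]) cube([80, 18, 1172]);
translate([1181, 497, 41]) cube([80, 18, 1172]);
translate([1336, 497, 41]) cube([80, 18, 1172]);
translate([1491, 497, 41]) cube([80, 18, 1172]);
translate([1646, 497, 41]) cube([80, 18, 1172]);
translate([1801, 497, 41]) cube([80, 18, 1172]);
translate([1956, 497, 41]) cube([80, 18, 1172]);
translate([2111, 497, 41]) cube([80, 18, 1172]);
translate([2266, 497, 41]) cube([80, 18, 1172]);
translate([2421, 497, 41]) cube([80, 18, 1172]);
translate([2576, 497, 41]) cube([80, 18, 1172]);


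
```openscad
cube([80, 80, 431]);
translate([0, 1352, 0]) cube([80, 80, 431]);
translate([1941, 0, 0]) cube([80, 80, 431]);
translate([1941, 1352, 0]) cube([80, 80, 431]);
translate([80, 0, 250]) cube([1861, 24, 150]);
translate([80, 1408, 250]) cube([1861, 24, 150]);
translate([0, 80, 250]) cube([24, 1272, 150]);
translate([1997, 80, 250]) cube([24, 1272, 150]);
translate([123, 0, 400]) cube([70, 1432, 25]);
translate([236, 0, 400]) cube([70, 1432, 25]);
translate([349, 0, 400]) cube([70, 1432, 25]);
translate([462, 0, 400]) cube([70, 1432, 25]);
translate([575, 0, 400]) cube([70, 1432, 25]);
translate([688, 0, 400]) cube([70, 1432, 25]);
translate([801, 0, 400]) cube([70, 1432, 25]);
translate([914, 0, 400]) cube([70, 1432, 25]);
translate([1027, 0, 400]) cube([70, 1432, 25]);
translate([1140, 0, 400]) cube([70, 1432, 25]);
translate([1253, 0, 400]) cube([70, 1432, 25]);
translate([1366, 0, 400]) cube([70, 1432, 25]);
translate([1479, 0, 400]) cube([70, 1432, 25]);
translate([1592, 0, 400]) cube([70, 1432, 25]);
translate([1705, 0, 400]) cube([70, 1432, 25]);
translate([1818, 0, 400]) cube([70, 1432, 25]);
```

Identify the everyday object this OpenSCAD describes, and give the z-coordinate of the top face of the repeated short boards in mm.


A bed frame. The slat-top height is 425 mm.

Four posts, four rails, and a row of slats — a bed frame. Slats sit on the rails at z = 250 + 150 = 400; with slat thickness 25, the top is 425 mm.


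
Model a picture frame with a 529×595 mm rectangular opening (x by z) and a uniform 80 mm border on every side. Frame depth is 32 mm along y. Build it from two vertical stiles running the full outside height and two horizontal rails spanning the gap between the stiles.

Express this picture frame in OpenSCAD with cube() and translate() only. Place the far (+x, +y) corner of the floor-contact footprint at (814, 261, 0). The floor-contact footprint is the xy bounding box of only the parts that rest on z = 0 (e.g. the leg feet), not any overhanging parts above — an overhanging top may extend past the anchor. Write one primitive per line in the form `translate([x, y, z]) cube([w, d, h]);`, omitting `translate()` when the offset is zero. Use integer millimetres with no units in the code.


translate([125, 229, 0]) cube([80, 32, 755]);
translate([734, 229, 0]) cube([80, 32, 755]);
translate([205, 229, 0]) cube([529, 32, 80]);
translate([205, 229, 675]) cube([529, 32, 80]);


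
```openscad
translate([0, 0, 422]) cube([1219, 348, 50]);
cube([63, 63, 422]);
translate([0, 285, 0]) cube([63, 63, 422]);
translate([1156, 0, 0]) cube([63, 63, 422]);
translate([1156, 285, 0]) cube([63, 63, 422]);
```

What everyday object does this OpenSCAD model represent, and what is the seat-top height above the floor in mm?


A bench. The seat-top height is 472 mm.

A long slab on four corner posts — a bench. The slab sits at z = 422 with thickness 50, so the top is 422 + 50 = 472 mm.


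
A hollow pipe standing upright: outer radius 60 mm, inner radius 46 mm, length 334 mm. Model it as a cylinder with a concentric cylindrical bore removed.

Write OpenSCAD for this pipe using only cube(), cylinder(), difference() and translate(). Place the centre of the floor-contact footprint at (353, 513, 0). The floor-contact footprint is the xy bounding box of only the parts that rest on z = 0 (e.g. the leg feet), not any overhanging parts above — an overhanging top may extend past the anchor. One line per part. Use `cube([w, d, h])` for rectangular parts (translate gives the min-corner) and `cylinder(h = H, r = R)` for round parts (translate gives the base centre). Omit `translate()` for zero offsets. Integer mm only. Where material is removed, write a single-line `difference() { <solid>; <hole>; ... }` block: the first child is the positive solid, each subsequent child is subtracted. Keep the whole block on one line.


difference() { translate([353, 513, 0]) cylinder(h = 334, r = 60); translate([353, 513, 0]) cylinder(h = 334, r = 46); }


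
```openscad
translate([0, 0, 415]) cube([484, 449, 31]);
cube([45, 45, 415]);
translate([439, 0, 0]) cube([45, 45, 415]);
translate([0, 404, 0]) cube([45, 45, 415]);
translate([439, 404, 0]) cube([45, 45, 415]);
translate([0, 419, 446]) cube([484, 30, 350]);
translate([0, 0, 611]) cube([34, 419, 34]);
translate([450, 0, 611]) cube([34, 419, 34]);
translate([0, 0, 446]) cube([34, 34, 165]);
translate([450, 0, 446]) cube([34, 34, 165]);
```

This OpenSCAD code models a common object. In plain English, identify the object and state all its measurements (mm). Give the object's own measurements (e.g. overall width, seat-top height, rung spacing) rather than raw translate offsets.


A chair. The seat is a 484×449×31 mm slab with its top at z = 446 mm, on four 45×45 mm corner legs (flush with the seat edges, standing on z = 0). A flat backrest 30 mm thick, 350 mm tall, spans the full seat width and rises from the seat top along its +y edge, rear face flush with the rear of the seat. Two armrests of 34×34 mm section run along each side from the seat's front edge to the front of the backrest, top faces 199 mm above the seat top and outer faces flush with the seat's x-edges; a 34×34 mm post under the front of each armrest stands on the seat at the front corner.


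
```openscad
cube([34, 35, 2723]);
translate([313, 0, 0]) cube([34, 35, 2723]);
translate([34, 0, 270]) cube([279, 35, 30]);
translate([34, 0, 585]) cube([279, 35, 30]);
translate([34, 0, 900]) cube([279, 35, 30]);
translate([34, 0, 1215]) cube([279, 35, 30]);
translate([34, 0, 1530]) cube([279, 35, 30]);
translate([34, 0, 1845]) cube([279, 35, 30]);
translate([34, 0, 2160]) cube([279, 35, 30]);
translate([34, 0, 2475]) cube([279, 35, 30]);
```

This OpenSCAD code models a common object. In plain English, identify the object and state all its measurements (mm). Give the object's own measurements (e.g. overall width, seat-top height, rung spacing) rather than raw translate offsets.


A straight ladder. Two 34×35 mm vertical rails, 2723 mm tall, stand 347 mm apart (outside-to-outside) with their front faces coplanar on the −y side. 8 rungs, each 35 mm deep and 30 mm tall, span between the inner faces of the rails, front faces flush with the rails. The lowest rung's underside is at z = 270 mm and rungs are spaced 315 mm apart (underside to underside).


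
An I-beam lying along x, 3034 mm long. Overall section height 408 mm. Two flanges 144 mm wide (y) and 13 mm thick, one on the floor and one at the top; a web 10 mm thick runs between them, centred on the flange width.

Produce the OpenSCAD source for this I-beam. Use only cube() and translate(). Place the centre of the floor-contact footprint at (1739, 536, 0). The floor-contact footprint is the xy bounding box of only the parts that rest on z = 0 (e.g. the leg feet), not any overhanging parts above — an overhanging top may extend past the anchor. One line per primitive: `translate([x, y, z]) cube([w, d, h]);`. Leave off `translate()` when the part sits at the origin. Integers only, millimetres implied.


translate([222, 464, 0]) cube([3034, 144, 13]);
translate([222, 531, 13]) cube([3034, 10, 382]);
translate([222, 464, 395]) cube([3034, 144, 13]);


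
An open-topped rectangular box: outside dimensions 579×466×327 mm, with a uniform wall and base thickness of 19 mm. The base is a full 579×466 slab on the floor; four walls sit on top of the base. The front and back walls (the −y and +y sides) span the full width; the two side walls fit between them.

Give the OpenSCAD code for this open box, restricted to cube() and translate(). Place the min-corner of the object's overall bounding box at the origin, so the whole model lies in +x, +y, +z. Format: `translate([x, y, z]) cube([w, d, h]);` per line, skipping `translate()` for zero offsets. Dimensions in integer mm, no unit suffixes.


cube([579, 466, 19]);
translate([0, 0, 19]) cube([579, 19, 308]);
translate([0, 447, 19]) cube([579, 19, 308]);
translate([0, 19, 19]) cube([19, 428, 308]);
translate([560, 19, 19]) cube([19, 428, 308]);


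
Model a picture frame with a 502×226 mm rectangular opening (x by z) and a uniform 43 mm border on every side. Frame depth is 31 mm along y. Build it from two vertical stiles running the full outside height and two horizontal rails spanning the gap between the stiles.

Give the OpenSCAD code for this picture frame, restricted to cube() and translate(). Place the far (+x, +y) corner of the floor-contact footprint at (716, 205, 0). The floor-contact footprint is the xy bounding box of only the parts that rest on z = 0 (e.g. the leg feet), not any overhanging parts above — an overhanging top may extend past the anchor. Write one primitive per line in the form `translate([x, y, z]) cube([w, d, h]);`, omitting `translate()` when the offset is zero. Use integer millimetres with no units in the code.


translate([128, 174, 0]) cube([43, 31, 312]);
translate([673, 174, 0]) cube([43, 31, 312]);
translate([171, 174, 0]) cube([502, 31, 43]);
translate([171, 174, 269]) cube([502, 31, 43]);


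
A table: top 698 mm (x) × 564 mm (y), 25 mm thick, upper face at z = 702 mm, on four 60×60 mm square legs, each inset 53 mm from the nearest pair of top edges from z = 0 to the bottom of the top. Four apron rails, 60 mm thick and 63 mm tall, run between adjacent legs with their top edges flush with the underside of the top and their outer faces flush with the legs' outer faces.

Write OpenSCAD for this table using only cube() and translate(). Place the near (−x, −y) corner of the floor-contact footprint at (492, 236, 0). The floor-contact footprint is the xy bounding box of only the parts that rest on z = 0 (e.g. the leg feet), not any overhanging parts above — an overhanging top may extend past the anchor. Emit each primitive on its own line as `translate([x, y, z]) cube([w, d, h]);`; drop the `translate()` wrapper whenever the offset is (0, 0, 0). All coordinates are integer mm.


translate([439, 183, 677]) cube([698, 564, 25]);
translate([492, 236, 0]) cube([60, 60, 677]);
translate([1024, 236, 0]) cube([60, 60, 677]);
translate([492, 634, 0]) cube([60, 60, 677]);
translate([1024, 634, 0]) cube([60, 60, 677]);
translate([552, 236, 614]) cube([472, 60, 63]);
translate([552, 634, 614]) cube([472, 60, 63]);
translate([492, 296, 614]) cube([60, 338, 63]);
translate([1024, 296, 614]) cube([60, 338, 63]);


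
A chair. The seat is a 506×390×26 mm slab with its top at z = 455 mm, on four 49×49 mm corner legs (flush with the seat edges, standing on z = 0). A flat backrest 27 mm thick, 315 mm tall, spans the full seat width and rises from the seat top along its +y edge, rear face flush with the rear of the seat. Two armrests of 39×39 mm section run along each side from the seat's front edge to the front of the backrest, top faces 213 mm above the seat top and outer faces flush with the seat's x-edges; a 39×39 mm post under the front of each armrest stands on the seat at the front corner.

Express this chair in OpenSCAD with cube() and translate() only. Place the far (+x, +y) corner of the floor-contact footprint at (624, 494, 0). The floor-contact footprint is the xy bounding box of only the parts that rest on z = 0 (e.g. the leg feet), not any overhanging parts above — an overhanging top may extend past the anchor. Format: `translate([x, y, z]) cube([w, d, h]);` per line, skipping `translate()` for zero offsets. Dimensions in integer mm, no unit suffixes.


translate([118, 104, 429]) cube([506, 390, 26]);
translate([118, 104, 0]) cube([49, 49, 429]);
translate([575, 104, 0]) cube([49, 49, 429]);
translate([118, 445, 0]) cube([49, 49, 429]);
translate([575, 445, 0]) cube([49, 49, 429]);
translate([118, 467, 455]) cube([506, 27, 315]);
translate([118, 104, 629]) cube([39, 363, 39]);
translate([585, 104, 629]) cube([39, 363, 39]);
translate([118, 104, 455]) cube([39, 39, 174]);
translate([585, 104, 455]) cube([39, 39, 174]);


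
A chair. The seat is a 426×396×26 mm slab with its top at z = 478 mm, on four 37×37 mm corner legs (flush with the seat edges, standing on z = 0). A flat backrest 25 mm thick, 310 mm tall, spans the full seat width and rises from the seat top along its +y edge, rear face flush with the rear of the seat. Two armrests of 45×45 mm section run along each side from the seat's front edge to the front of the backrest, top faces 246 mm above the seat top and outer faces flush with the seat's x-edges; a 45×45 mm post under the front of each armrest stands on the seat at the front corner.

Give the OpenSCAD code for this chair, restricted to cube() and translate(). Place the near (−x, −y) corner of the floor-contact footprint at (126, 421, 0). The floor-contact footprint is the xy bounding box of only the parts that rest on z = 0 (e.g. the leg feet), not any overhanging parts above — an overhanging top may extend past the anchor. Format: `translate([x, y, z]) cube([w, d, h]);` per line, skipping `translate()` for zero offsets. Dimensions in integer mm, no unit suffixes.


// leg_h = 478 - 26 = 452
// arm post h = 246 - 45 = 201
translate([126, 421, 452]) cube([426, 396, 26]);
translate([126, 421, 0]) cube([37, 37, 452]);
translate([515, 421, 0]) cube([37, 37, 452]);
translate([126, 780, 0]) cube([37, 37, 452]);
translate([515, 780, 0]) cube([37, 37, 452]);
translate([126, 792, 478]) cube([426, 25, 310]);
translate([126, 421, 679]) cube([45, 371, 45]);
translate([507, 421, 679]) cube([45, 371, 45]);
translate([126, 421, 478]) cube([45, 45, 201]);
translate([507, 421, 478]) cube([45, 45, 201]);


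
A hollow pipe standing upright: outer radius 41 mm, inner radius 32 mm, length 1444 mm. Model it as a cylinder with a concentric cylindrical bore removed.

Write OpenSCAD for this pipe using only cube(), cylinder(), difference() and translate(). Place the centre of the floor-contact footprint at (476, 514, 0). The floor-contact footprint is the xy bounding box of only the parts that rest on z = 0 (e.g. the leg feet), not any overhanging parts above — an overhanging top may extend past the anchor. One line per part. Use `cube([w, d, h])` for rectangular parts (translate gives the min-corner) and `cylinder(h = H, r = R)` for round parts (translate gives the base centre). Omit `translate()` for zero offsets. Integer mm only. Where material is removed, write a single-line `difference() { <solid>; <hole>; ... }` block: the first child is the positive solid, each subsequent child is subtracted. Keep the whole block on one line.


difference() { translate([476, 514, 0]) cylinder(h = 1444, r = 41); translate([476, 514, 0]) cylinder(h = 1444, r = 32); }


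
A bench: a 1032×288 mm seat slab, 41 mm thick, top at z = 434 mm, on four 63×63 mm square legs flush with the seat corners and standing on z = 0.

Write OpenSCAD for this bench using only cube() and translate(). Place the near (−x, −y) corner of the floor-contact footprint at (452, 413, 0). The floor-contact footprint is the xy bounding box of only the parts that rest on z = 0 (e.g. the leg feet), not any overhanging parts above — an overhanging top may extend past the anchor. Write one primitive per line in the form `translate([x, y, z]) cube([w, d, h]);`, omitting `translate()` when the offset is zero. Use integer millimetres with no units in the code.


translate([452, 413, 393]) cube([1032, 288, 41]);
translate([452, 413, 0]) cube([63, 63, 393]);
translate([452, 638, 0]) cube([63, 63, 393]);
translate([1421, 413, 0]) cube([63, 63, 393]);
translate([1421, 638, 0]) cube([63, 63, 393]);
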